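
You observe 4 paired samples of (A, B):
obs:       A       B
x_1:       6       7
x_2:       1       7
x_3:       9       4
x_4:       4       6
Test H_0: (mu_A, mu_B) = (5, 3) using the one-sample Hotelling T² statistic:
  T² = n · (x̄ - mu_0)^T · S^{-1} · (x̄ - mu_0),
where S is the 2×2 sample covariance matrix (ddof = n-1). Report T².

Step 1 — sample mean vector:
  mean(A) = (6 + 1 + 9 + 4) / 4 = 20/4 = 5
  mean(B) = (7 + 7 + 4 + 6) / 4 = 24/4 = 6
  x̄ = (5, 6),  deviation x̄ - mu_0 = (5, 6) - (5, 3) = (0, 3).

Step 2 — sample covariance matrix, S[i,j] = (1/(n-1)) · Σ_k (x_{k,i} - mean_i) · (x_{k,j} - mean_j), divisor n-1 = 3:
  S[A,A] = ((1)·(1) + (-4)·(-4) + (4)·(4) + (-1)·(-1)) / 3 = 34/3 = 11.3333
  S[A,B] = ((1)·(1) + (-4)·(1) + (4)·(-2) + (-1)·(0)) / 3 = -11/3 = -3.6667
  S[B,B] = ((1)·(1) + (1)·(1) + (-2)·(-2) + (0)·(0)) / 3 = 6/3 = 2
  S = [[11.3333, -3.6667],
 [-3.6667, 2]].

Step 3 — invert S. det(S) = 11.3333·2 - (-3.6667)² = 9.2222.
  S^{-1} = (1/det) · [[d, -b], [-b, a]] = [[0.2169, 0.3976],
 [0.3976, 1.2289]].

Step 4 — quadratic form (x̄ - mu_0)^T · S^{-1} · (x̄ - mu_0):
  S^{-1} · (x̄ - mu_0) = (1.1928, 3.6867),
  (x̄ - mu_0)^T · [...] = (0)·(1.1928) + (3)·(3.6867) = 11.0602.

Step 5 — scale by n: T² = 4 · 11.0602 = 44.241.

T² ≈ 44.241


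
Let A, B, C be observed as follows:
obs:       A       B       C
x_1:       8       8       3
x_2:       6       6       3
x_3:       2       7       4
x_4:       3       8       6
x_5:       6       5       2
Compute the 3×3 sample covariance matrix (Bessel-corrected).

Step 1 — column means:
  mean(A) = (8 + 6 + 2 + 3 + 6) / 5 = 25/5 = 5
  mean(B) = (8 + 6 + 7 + 8 + 5) / 5 = 34/5 = 6.8
  mean(C) = (3 + 3 + 4 + 6 + 2) / 5 = 18/5 = 3.6

Step 2 — sample covariance S[i,j] = (1/(n-1)) · Σ_k (x_{k,i} - mean_i) · (x_{k,j} - mean_j), with n-1 = 4.
  S[A,A] = ((3)·(3) + (1)·(1) + (-3)·(-3) + (-2)·(-2) + (1)·(1)) / 4 = 24/4 = 6
  S[A,B] = ((3)·(1.2) + (1)·(-0.8) + (-3)·(0.2) + (-2)·(1.2) + (1)·(-1.8)) / 4 = -2/4 = -0.5
  S[A,C] = ((3)·(-0.6) + (1)·(-0.6) + (-3)·(0.4) + (-2)·(2.4) + (1)·(-1.6)) / 4 = -10/4 = -2.5
  S[B,B] = ((1.2)·(1.2) + (-0.8)·(-0.8) + (0.2)·(0.2) + (1.2)·(1.2) + (-1.8)·(-1.8)) / 4 = 6.8/4 = 1.7
  S[B,C] = ((1.2)·(-0.6) + (-0.8)·(-0.6) + (0.2)·(0.4) + (1.2)·(2.4) + (-1.8)·(-1.6)) / 4 = 5.6/4 = 1.4
  S[C,C] = ((-0.6)·(-0.6) + (-0.6)·(-0.6) + (0.4)·(0.4) + (2.4)·(2.4) + (-1.6)·(-1.6)) / 4 = 9.2/4 = 2.3

S is symmetric (S[j,i] = S[i,j]). Assembling:

S = [[6, -0.5, -2.5],
 [-0.5, 1.7, 1.4],
 [-2.5, 1.4, 2.3]]


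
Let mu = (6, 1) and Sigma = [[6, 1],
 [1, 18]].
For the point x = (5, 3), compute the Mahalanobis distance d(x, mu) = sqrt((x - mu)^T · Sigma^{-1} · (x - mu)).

Step 1 — centre the observation: (x - mu) = (-1, 2).

Step 2 — invert Sigma. det(Sigma) = 6·18 - (1)² = 107.
  Sigma^{-1} = (1/det) · [[d, -b], [-b, a]] = [[0.1682, -0.0093],
 [-0.0093, 0.0561]].

Step 3 — form the quadratic (x - mu)^T · Sigma^{-1} · (x - mu):
  Sigma^{-1} · (x - mu) = (-0.1869, 0.1215).
  (x - mu)^T · [Sigma^{-1} · (x - mu)] = (-1)·(-0.1869) + (2)·(0.1215) = 0.4299.

Step 4 — take square root: d = √(0.4299) ≈ 0.6557.

d(x, mu) = √(0.4299) ≈ 0.6557


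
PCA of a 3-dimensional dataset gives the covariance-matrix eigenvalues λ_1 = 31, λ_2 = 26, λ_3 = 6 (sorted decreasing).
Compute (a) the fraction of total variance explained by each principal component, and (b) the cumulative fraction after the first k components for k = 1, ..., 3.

Step 1 — total variance = trace(Sigma) = Σ λ_i = 31 + 26 + 6 = 63.

Step 2 — fraction explained by component i = λ_i / Σ λ:
  PC1: 31/63 = 0.4921
  PC2: 26/63 = 0.4127
  PC3: 6/63 = 0.0952

Step 3 — cumulative fraction after k components = (λ_1 + ... + λ_k) / Σ λ:
  k = 1: 31/63 = 0.4921
  k = 2: (31 + 26)/63 = 57/63 = 0.9048
  k = 3: (31 + 26 + 6)/63 = 63/63 = 1

Summary (fraction, with percent):

explained: PC1 0.4921 (49.21%), PC2 0.4127 (41.27%), PC3 0.0952 (9.52%);  cumulative: 0.4921, 0.9048, 1


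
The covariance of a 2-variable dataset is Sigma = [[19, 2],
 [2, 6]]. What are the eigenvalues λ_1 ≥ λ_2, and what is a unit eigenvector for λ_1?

Step 1 — characteristic polynomial of 2×2 Sigma:
  det(Sigma - λI) = λ² - trace · λ + det = 0.
  trace = 19 + 6 = 25, det = 19·6 - (2)² = 110.
Step 2 — discriminant:
  Δ = trace² - 4·det = 625 - 440 = 185.
Step 3 — eigenvalues:
  λ = (trace ± √Δ)/2 = (25 ± 13.6015)/2,
  λ_1 = 19.3007,  λ_2 = 5.6993.

Step 4 — unit eigenvector for λ_1: solve (Sigma - λ_1 I)v = 0. First row:
  (19 - 19.3007)·v_x + (2)·v_y = 0, i.e. (-0.3007)·v_x + (2)·v_y = 0,
  so v ∝ (b, λ_1 - a) = (2, 0.3007) = u.
  ||u|| = √((2)² + (0.3007)²) = √(4.0904) ≈ 2.0225,
  v_1 = u/||u|| ≈ (0.9889, 0.1487) (||v_1|| = 1).

λ_1 = 19.3007,  λ_2 = 5.6993;  v_1 ≈ (0.9889, 0.1487)


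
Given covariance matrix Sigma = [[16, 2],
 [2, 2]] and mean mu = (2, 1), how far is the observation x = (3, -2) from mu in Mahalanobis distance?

Step 1 — centre the observation: (x - mu) = (1, -3).

Step 2 — invert Sigma. det(Sigma) = 16·2 - (2)² = 28.
  Sigma^{-1} = (1/det) · [[d, -b], [-b, a]] = [[0.0714, -0.0714],
 [-0.0714, 0.5714]].

Step 3 — form the quadratic (x - mu)^T · Sigma^{-1} · (x - mu):
  Sigma^{-1} · (x - mu) = (0.2857, -1.7857).
  (x - mu)^T · [Sigma^{-1} · (x - mu)] = (1)·(0.2857) + (-3)·(-1.7857) = 5.6429.

Step 4 — take square root: d = √(5.6429) ≈ 2.3755.

d(x, mu) = √(5.6429) ≈ 2.3755


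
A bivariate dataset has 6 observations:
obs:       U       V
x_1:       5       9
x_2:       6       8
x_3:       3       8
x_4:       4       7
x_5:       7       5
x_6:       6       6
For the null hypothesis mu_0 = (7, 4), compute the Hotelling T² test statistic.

Step 1 — sample mean vector:
  mean(U) = (5 + 6 + 3 + 4 + 7 + 6) / 6 = 31/6 = 5.1667
  mean(V) = (9 + 8 + 8 + 7 + 5 + 6) / 6 = 43/6 = 7.1667
  x̄ = (5.1667, 7.1667),  deviation x̄ - mu_0 = (5.1667, 7.1667) - (7, 4) = (-1.8333, 3.1667).

Step 2 — sample covariance matrix, S[i,j] = (1/(n-1)) · Σ_k (x_{k,i} - mean_i) · (x_{k,j} - mean_j), divisor n-1 = 5:
  S[U,U] = ((-0.1667)·(-0.1667) + (0.8333)·(0.8333) + (-2.1667)·(-2.1667) + (-1.1667)·(-1.1667) + (1.8333)·(1.8333) + (0.8333)·(0.8333)) / 5 = 10.8333/5 = 2.1667
  S[U,V] = ((-0.1667)·(1.8333) + (0.8333)·(0.8333) + (-2.1667)·(0.8333) + (-1.1667)·(-0.1667) + (1.8333)·(-2.1667) + (0.8333)·(-1.1667)) / 5 = -6.1667/5 = -1.2333
  S[V,V] = ((1.8333)·(1.8333) + (0.8333)·(0.8333) + (0.8333)·(0.8333) + (-0.1667)·(-0.1667) + (-2.1667)·(-2.1667) + (-1.1667)·(-1.1667)) / 5 = 10.8333/5 = 2.1667
  S = [[2.1667, -1.2333],
 [-1.2333, 2.1667]].

Step 3 — invert S. det(S) = 2.1667·2.1667 - (-1.2333)² = 3.1733.
  S^{-1} = (1/det) · [[d, -b], [-b, a]] = [[0.6828, 0.3887],
 [0.3887, 0.6828]].

Step 4 — quadratic form (x̄ - mu_0)^T · S^{-1} · (x̄ - mu_0):
  S^{-1} · (x̄ - mu_0) = (-0.021, 1.4496),
  (x̄ - mu_0)^T · [...] = (-1.8333)·(-0.021) + (3.1667)·(1.4496) = 4.6289.

Step 5 — scale by n: T² = 6 · 4.6289 = 27.7731.

T² ≈ 27.7731


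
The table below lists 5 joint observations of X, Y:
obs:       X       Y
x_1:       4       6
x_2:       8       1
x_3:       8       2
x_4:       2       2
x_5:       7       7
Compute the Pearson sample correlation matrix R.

Step 1 — column means:
  mean(X) = (4 + 8 + 8 + 2 + 7) / 5 = 29/5 = 5.8
  mean(Y) = (6 + 1 + 2 + 2 + 7) / 5 = 18/5 = 3.6

Step 2 — sample variances and covariances s[i,j] = (1/(n-1)) · Σ_k (x_{k,i} - mean_i) · (x_{k,j} - mean_j), with n-1 = 4:
  s[X,X] = ((-1.8)·(-1.8) + (2.2)·(2.2) + (2.2)·(2.2) + (-3.8)·(-3.8) + (1.2)·(1.2)) / 4 = 28.8/4 = 7.2
  s[X,Y] = ((-1.8)·(2.4) + (2.2)·(-2.6) + (2.2)·(-1.6) + (-3.8)·(-1.6) + (1.2)·(3.4)) / 4 = -3.4/4 = -0.85
  s[Y,Y] = ((2.4)·(2.4) + (-2.6)·(-2.6) + (-1.6)·(-1.6) + (-1.6)·(-1.6) + (3.4)·(3.4)) / 4 = 29.2/4 = 7.3
  Sample standard deviations s_i = √(s[i,i]):
  s(X) = √(7.2) = 2.6833
  s(Y) = √(7.3) = 2.7019

Step 3 — r_{ij} = s_{ij} / (s_i · s_j):
  r[X,X] = 1 (diagonal).
  r[X,Y] = -0.85 / (2.6833 · 2.7019) = -0.85 / 7.2498 = -0.1172
  r[Y,Y] = 1 (diagonal).

R is symmetric with unit diagonal. Assembling:

R = [[1, -0.1172],
 [-0.1172, 1]]


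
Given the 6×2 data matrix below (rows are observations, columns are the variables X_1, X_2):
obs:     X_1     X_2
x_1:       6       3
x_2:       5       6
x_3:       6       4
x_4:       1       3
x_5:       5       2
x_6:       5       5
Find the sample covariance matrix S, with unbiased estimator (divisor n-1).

Step 1 — column means:
  mean(X_1) = (6 + 5 + 6 + 1 + 5 + 5) / 6 = 28/6 = 4.6667
  mean(X_2) = (3 + 6 + 4 + 3 + 2 + 5) / 6 = 23/6 = 3.8333

Step 2 — sample covariance S[i,j] = (1/(n-1)) · Σ_k (x_{k,i} - mean_i) · (x_{k,j} - mean_j), with n-1 = 5.
  S[X_1,X_1] = ((1.3333)·(1.3333) + (0.3333)·(0.3333) + (1.3333)·(1.3333) + (-3.6667)·(-3.6667) + (0.3333)·(0.3333) + (0.3333)·(0.3333)) / 5 = 17.3333/5 = 3.4667
  S[X_1,X_2] = ((1.3333)·(-0.8333) + (0.3333)·(2.1667) + (1.3333)·(0.1667) + (-3.6667)·(-0.8333) + (0.3333)·(-1.8333) + (0.3333)·(1.1667)) / 5 = 2.6667/5 = 0.5333
  S[X_2,X_2] = ((-0.8333)·(-0.8333) + (2.1667)·(2.1667) + (0.1667)·(0.1667) + (-0.8333)·(-0.8333) + (-1.8333)·(-1.8333) + (1.1667)·(1.1667)) / 5 = 10.8333/5 = 2.1667

S is symmetric (S[j,i] = S[i,j]). Assembling:

S = [[3.4667, 0.5333],
 [0.5333, 2.1667]]


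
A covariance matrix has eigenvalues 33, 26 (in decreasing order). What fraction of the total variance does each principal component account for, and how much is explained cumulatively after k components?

Step 1 — total variance = trace(Sigma) = Σ λ_i = 33 + 26 = 59.

Step 2 — fraction explained by component i = λ_i / Σ λ:
  PC1: 33/59 = 0.5593
  PC2: 26/59 = 0.4407

Step 3 — cumulative fraction after k components = (λ_1 + ... + λ_k) / Σ λ:
  k = 1: 33/59 = 0.5593
  k = 2: (33 + 26)/59 = 59/59 = 1

Summary (fraction, with percent):

explained: PC1 0.5593 (55.93%), PC2 0.4407 (44.07%);  cumulative: 0.5593, 1


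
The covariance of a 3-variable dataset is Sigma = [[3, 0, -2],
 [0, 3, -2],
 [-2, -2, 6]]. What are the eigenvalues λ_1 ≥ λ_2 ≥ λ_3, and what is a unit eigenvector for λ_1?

Step 1 — characteristic polynomial p(λ) = det(λI - Sigma) = λ³ - tr·λ² + c_1·λ - det, where tr = trace, c_1 = sum of the principal 2×2 minors, det = det(Sigma):
  tr = 3 + 3 + 6 = 12,
  c_1 = (3·3 - (0)²) + (3·6 - (-2)²) + (3·6 - (-2)²) = 9 + 14 + 14 = 37,
  det = 3·(3·6 - (-2)²) - (0)·((0)·6 - (-2)·(-2)) + (-2)·((0)·(-2) - 3·(-2)) = 3·(14) - (0)·(-4) + (-2)·(6) = 30.
  So p(λ) = λ³ - 12λ² + 37λ - 30.
Step 2 — look for an integer root (rational root theorem: any rational root is an integer divisor of 30). Testing λ = 3:
  p(3) = 27 - 108 + 111 - 30 = 0  ✓
  Dividing out (λ - 3): p(λ) = (λ - 3)(λ² - 9λ + 10).
Step 3 — remaining eigenvalues from the quadratic λ² - 9λ + 10 = 0:
  Δ = 9² - 4·10 = 81 - 40 = 41,  λ = (9 ± √41)/2 = (9 ± 6.4031)/2 ≈ 7.7016 or 1.2984.
  Sorted: λ_1 = 7.7016,  λ_2 = 3,  λ_3 = 1.2984  (check: sum = 12 = tr ✓).

Step 4 — unit eigenvector for λ_1 ≈ 7.7016: v spans the null space of (Sigma - λ_1 I), whose rows are
  r_1 = (-4.7016, 0, -2),  r_2 = (0, -4.7016, -2),  r_3 = (-2, -2, -1.7016).
  v is orthogonal to every row, so take v ∝ r_1 × r_2 = ((0)·(-2) - (-2)·(-4.7016), (-2)·(0) - (-4.7016)·(-2), (-4.7016)·(-4.7016) - (0)·(0)) ≈ (-9.4031, -9.4031, 22.1047).
  Rescale (multiply by -1 so the first nonzero entry is positive): u = (9.4031, 9.4031, -22.1047).
  ||u|| = √((9.4031)² + (9.4031)² + (-22.1047)²) = √(665.4546) ≈ 25.7964,  v_1 = u/||u|| ≈ (0.3645, 0.3645, -0.8569) (||v_1|| = 1).

λ_1 = 7.7016,  λ_2 = 3,  λ_3 = 1.2984;  v_1 ≈ (0.3645, 0.3645, -0.8569)


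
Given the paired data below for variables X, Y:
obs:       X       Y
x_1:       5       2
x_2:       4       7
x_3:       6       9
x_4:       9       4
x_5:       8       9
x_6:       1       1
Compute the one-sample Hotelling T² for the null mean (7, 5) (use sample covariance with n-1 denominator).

Step 1 — sample mean vector:
  mean(X) = (5 + 4 + 6 + 9 + 8 + 1) / 6 = 33/6 = 5.5
  mean(Y) = (2 + 7 + 9 + 4 + 9 + 1) / 6 = 32/6 = 5.3333
  x̄ = (5.5, 5.3333),  deviation x̄ - mu_0 = (5.5, 5.3333) - (7, 5) = (-1.5, 0.3333).

Step 2 — sample covariance matrix, S[i,j] = (1/(n-1)) · Σ_k (x_{k,i} - mean_i) · (x_{k,j} - mean_j), divisor n-1 = 5:
  S[X,X] = ((-0.5)·(-0.5) + (-1.5)·(-1.5) + (0.5)·(0.5) + (3.5)·(3.5) + (2.5)·(2.5) + (-4.5)·(-4.5)) / 5 = 41.5/5 = 8.3
  S[X,Y] = ((-0.5)·(-3.3333) + (-1.5)·(1.6667) + (0.5)·(3.6667) + (3.5)·(-1.3333) + (2.5)·(3.6667) + (-4.5)·(-4.3333)) / 5 = 25/5 = 5
  S[Y,Y] = ((-3.3333)·(-3.3333) + (1.6667)·(1.6667) + (3.6667)·(3.6667) + (-1.3333)·(-1.3333) + (3.6667)·(3.6667) + (-4.3333)·(-4.3333)) / 5 = 61.3333/5 = 12.2667
  S = [[8.3, 5],
 [5, 12.2667]].

Step 3 — invert S. det(S) = 8.3·12.2667 - (5)² = 76.8133.
  S^{-1} = (1/det) · [[d, -b], [-b, a]] = [[0.1597, -0.0651],
 [-0.0651, 0.1081]].

Step 4 — quadratic form (x̄ - mu_0)^T · S^{-1} · (x̄ - mu_0):
  S^{-1} · (x̄ - mu_0) = (-0.2612, 0.1337),
  (x̄ - mu_0)^T · [...] = (-1.5)·(-0.2612) + (0.3333)·(0.1337) = 0.4364.

Step 5 — scale by n: T² = 6 · 0.4364 = 2.6185.

T² ≈ 2.6185


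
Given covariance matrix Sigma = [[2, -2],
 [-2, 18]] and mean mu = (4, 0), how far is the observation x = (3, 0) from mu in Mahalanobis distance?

Step 1 — centre the observation: (x - mu) = (-1, 0).

Step 2 — invert Sigma. det(Sigma) = 2·18 - (-2)² = 32.
  Sigma^{-1} = (1/det) · [[d, -b], [-b, a]] = [[0.5625, 0.0625],
 [0.0625, 0.0625]].

Step 3 — form the quadratic (x - mu)^T · Sigma^{-1} · (x - mu):
  Sigma^{-1} · (x - mu) = (-0.5625, -0.0625).
  (x - mu)^T · [Sigma^{-1} · (x - mu)] = (-1)·(-0.5625) + (0)·(-0.0625) = 0.5625.

Step 4 — take square root: d = √(0.5625) ≈ 0.75.

d(x, mu) = √(0.5625) ≈ 0.75


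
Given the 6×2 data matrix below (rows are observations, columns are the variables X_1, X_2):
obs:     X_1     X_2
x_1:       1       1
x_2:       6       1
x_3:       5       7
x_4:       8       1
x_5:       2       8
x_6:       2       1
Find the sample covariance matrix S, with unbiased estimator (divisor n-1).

Step 1 — column means:
  mean(X_1) = (1 + 6 + 5 + 8 + 2 + 2) / 6 = 24/6 = 4
  mean(X_2) = (1 + 1 + 7 + 1 + 8 + 1) / 6 = 19/6 = 3.1667

Step 2 — sample covariance S[i,j] = (1/(n-1)) · Σ_k (x_{k,i} - mean_i) · (x_{k,j} - mean_j), with n-1 = 5.
  S[X_1,X_1] = ((-3)·(-3) + (2)·(2) + (1)·(1) + (4)·(4) + (-2)·(-2) + (-2)·(-2)) / 5 = 38/5 = 7.6
  S[X_1,X_2] = ((-3)·(-2.1667) + (2)·(-2.1667) + (1)·(3.8333) + (4)·(-2.1667) + (-2)·(4.8333) + (-2)·(-2.1667)) / 5 = -8/5 = -1.6
  S[X_2,X_2] = ((-2.1667)·(-2.1667) + (-2.1667)·(-2.1667) + (3.8333)·(3.8333) + (-2.1667)·(-2.1667) + (4.8333)·(4.8333) + (-2.1667)·(-2.1667)) / 5 = 56.8333/5 = 11.3667

S is symmetric (S[j,i] = S[i,j]). Assembling:

S = [[7.6, -1.6],
 [-1.6, 11.3667]]


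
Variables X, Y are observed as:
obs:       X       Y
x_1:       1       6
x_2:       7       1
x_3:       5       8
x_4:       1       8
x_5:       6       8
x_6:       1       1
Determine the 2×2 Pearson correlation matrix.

Step 1 — column means:
  mean(X) = (1 + 7 + 5 + 1 + 6 + 1) / 6 = 21/6 = 3.5
  mean(Y) = (6 + 1 + 8 + 8 + 8 + 1) / 6 = 32/6 = 5.3333

Step 2 — sample variances and covariances s[i,j] = (1/(n-1)) · Σ_k (x_{k,i} - mean_i) · (x_{k,j} - mean_j), with n-1 = 5:
  s[X,X] = ((-2.5)·(-2.5) + (3.5)·(3.5) + (1.5)·(1.5) + (-2.5)·(-2.5) + (2.5)·(2.5) + (-2.5)·(-2.5)) / 5 = 39.5/5 = 7.9
  s[X,Y] = ((-2.5)·(0.6667) + (3.5)·(-4.3333) + (1.5)·(2.6667) + (-2.5)·(2.6667) + (2.5)·(2.6667) + (-2.5)·(-4.3333)) / 5 = -2/5 = -0.4
  s[Y,Y] = ((0.6667)·(0.6667) + (-4.3333)·(-4.3333) + (2.6667)·(2.6667) + (2.6667)·(2.6667) + (2.6667)·(2.6667) + (-4.3333)·(-4.3333)) / 5 = 59.3333/5 = 11.8667
  Sample standard deviations s_i = √(s[i,i]):
  s(X) = √(7.9) = 2.8107
  s(Y) = √(11.8667) = 3.4448

Step 3 — r_{ij} = s_{ij} / (s_i · s_j):
  r[X,X] = 1 (diagonal).
  r[X,Y] = -0.4 / (2.8107 · 3.4448) = -0.4 / 9.6823 = -0.0413
  r[Y,Y] = 1 (diagonal).

R is symmetric with unit diagonal. Assembling:

R = [[1, -0.0413],
 [-0.0413, 1]]


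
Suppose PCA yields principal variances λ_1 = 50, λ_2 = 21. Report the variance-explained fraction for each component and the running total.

Step 1 — total variance = trace(Sigma) = Σ λ_i = 50 + 21 = 71.

Step 2 — fraction explained by component i = λ_i / Σ λ:
  PC1: 50/71 = 0.7042
  PC2: 21/71 = 0.2958

Step 3 — cumulative fraction after k components = (λ_1 + ... + λ_k) / Σ λ:
  k = 1: 50/71 = 0.7042
  k = 2: (50 + 21)/71 = 71/71 = 1

Summary (fraction, with percent):

explained: PC1 0.7042 (70.42%), PC2 0.2958 (29.58%);  cumulative: 0.7042, 1


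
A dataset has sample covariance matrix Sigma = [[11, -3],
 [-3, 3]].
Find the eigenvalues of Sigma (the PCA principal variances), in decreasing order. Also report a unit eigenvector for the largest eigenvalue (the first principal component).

Step 1 — characteristic polynomial of 2×2 Sigma:
  det(Sigma - λI) = λ² - trace · λ + det = 0.
  trace = 11 + 3 = 14, det = 11·3 - (-3)² = 24.
Step 2 — discriminant:
  Δ = trace² - 4·det = 196 - 96 = 100.
Step 3 — eigenvalues:
  λ = (trace ± √Δ)/2 = (14 ± 10)/2,
  λ_1 = 12,  λ_2 = 2.

Step 4 — unit eigenvector for λ_1: solve (Sigma - λ_1 I)v = 0. First row:
  (11 - 12)·v_x + (-3)·v_y = 0, i.e. (-1)·v_x + (-3)·v_y = 0,
  so v ∝ (b, λ_1 - a) = (-3, 1); multiply by -1 so the first entry is positive: u = (3, -1).
  ||u|| = √((3)² + (-1)²) = √(10) ≈ 3.1623,
  v_1 = u/||u|| ≈ (0.9487, -0.3162) (||v_1|| = 1).

λ_1 = 12,  λ_2 = 2;  v_1 ≈ (0.9487, -0.3162)


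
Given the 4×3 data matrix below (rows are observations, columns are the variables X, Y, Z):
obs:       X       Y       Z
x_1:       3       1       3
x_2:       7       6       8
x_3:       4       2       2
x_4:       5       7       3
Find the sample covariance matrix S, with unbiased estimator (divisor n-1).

Step 1 — column means:
  mean(X) = (3 + 7 + 4 + 5) / 4 = 19/4 = 4.75
  mean(Y) = (1 + 6 + 2 + 7) / 4 = 16/4 = 4
  mean(Z) = (3 + 8 + 2 + 3) / 4 = 16/4 = 4

Step 2 — sample covariance S[i,j] = (1/(n-1)) · Σ_k (x_{k,i} - mean_i) · (x_{k,j} - mean_j), with n-1 = 3.
  S[X,X] = ((-1.75)·(-1.75) + (2.25)·(2.25) + (-0.75)·(-0.75) + (0.25)·(0.25)) / 3 = 8.75/3 = 2.9167
  S[X,Y] = ((-1.75)·(-3) + (2.25)·(2) + (-0.75)·(-2) + (0.25)·(3)) / 3 = 12/3 = 4
  S[X,Z] = ((-1.75)·(-1) + (2.25)·(4) + (-0.75)·(-2) + (0.25)·(-1)) / 3 = 12/3 = 4
  S[Y,Y] = ((-3)·(-3) + (2)·(2) + (-2)·(-2) + (3)·(3)) / 3 = 26/3 = 8.6667
  S[Y,Z] = ((-3)·(-1) + (2)·(4) + (-2)·(-2) + (3)·(-1)) / 3 = 12/3 = 4
  S[Z,Z] = ((-1)·(-1) + (4)·(4) + (-2)·(-2) + (-1)·(-1)) / 3 = 22/3 = 7.3333

S is symmetric (S[j,i] = S[i,j]). Assembling:

S = [[2.9167, 4, 4],
 [4, 8.6667, 4],
 [4, 4, 7.3333]]


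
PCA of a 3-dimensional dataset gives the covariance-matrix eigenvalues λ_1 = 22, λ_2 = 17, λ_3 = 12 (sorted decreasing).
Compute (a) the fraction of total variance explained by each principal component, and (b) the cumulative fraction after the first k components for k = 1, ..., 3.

Step 1 — total variance = trace(Sigma) = Σ λ_i = 22 + 17 + 12 = 51.

Step 2 — fraction explained by component i = λ_i / Σ λ:
  PC1: 22/51 = 0.4314
  PC2: 17/51 = 0.3333
  PC3: 12/51 = 0.2353

Step 3 — cumulative fraction after k components = (λ_1 + ... + λ_k) / Σ λ:
  k = 1: 22/51 = 0.4314
  k = 2: (22 + 17)/51 = 39/51 = 0.7647
  k = 3: (22 + 17 + 12)/51 = 51/51 = 1

Summary (fraction, with percent):

explained: PC1 0.4314 (43.14%), PC2 0.3333 (33.33%), PC3 0.2353 (23.53%);  cumulative: 0.4314, 0.7647, 1


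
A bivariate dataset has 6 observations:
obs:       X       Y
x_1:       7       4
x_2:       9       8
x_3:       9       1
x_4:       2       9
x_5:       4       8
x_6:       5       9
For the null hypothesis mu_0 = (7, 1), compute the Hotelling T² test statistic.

Step 1 — sample mean vector:
  mean(X) = (7 + 9 + 9 + 2 + 4 + 5) / 6 = 36/6 = 6
  mean(Y) = (4 + 8 + 1 + 9 + 8 + 9) / 6 = 39/6 = 6.5
  x̄ = (6, 6.5),  deviation x̄ - mu_0 = (6, 6.5) - (7, 1) = (-1, 5.5).

Step 2 — sample covariance matrix, S[i,j] = (1/(n-1)) · Σ_k (x_{k,i} - mean_i) · (x_{k,j} - mean_j), divisor n-1 = 5:
  S[X,X] = ((1)·(1) + (3)·(3) + (3)·(3) + (-4)·(-4) + (-2)·(-2) + (-1)·(-1)) / 5 = 40/5 = 8
  S[X,Y] = ((1)·(-2.5) + (3)·(1.5) + (3)·(-5.5) + (-4)·(2.5) + (-2)·(1.5) + (-1)·(2.5)) / 5 = -30/5 = -6
  S[Y,Y] = ((-2.5)·(-2.5) + (1.5)·(1.5) + (-5.5)·(-5.5) + (2.5)·(2.5) + (1.5)·(1.5) + (2.5)·(2.5)) / 5 = 53.5/5 = 10.7
  S = [[8, -6],
 [-6, 10.7]].

Step 3 — invert S. det(S) = 8·10.7 - (-6)² = 49.6.
  S^{-1} = (1/det) · [[d, -b], [-b, a]] = [[0.2157, 0.121],
 [0.121, 0.1613]].

Step 4 — quadratic form (x̄ - mu_0)^T · S^{-1} · (x̄ - mu_0):
  S^{-1} · (x̄ - mu_0) = (0.4496, 0.7661),
  (x̄ - mu_0)^T · [...] = (-1)·(0.4496) + (5.5)·(0.7661) = 3.7641.

Step 5 — scale by n: T² = 6 · 3.7641 = 22.5847.

T² ≈ 22.5847


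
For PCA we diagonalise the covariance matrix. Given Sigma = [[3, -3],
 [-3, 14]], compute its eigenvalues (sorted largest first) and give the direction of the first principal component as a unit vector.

Step 1 — characteristic polynomial of 2×2 Sigma:
  det(Sigma - λI) = λ² - trace · λ + det = 0.
  trace = 3 + 14 = 17, det = 3·14 - (-3)² = 33.
Step 2 — discriminant:
  Δ = trace² - 4·det = 289 - 132 = 157.
Step 3 — eigenvalues:
  λ = (trace ± √Δ)/2 = (17 ± 12.53)/2,
  λ_1 = 14.765,  λ_2 = 2.235.

Step 4 — unit eigenvector for λ_1: solve (Sigma - λ_1 I)v = 0. First row:
  (3 - 14.765)·v_x + (-3)·v_y = 0, i.e. (-11.765)·v_x + (-3)·v_y = 0,
  so v ∝ (b, λ_1 - a) = (-3, 11.765); multiply by -1 so the first entry is positive: u = (3, -11.765).
  ||u|| = √((3)² + (-11.765)²) = √(147.4148) ≈ 12.1414,
  v_1 = u/||u|| ≈ (0.2471, -0.969) (||v_1|| = 1).

λ_1 = 14.765,  λ_2 = 2.235;  v_1 ≈ (0.2471, -0.969)


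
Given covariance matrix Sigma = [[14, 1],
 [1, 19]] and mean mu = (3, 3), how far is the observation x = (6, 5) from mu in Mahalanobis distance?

Step 1 — centre the observation: (x - mu) = (3, 2).

Step 2 — invert Sigma. det(Sigma) = 14·19 - (1)² = 265.
  Sigma^{-1} = (1/det) · [[d, -b], [-b, a]] = [[0.0717, -0.0038],
 [-0.0038, 0.0528]].

Step 3 — form the quadratic (x - mu)^T · Sigma^{-1} · (x - mu):
  Sigma^{-1} · (x - mu) = (0.2075, 0.0943).
  (x - mu)^T · [Sigma^{-1} · (x - mu)] = (3)·(0.2075) + (2)·(0.0943) = 0.8113.

Step 4 — take square root: d = √(0.8113) ≈ 0.9007.

d(x, mu) = √(0.8113) ≈ 0.9007


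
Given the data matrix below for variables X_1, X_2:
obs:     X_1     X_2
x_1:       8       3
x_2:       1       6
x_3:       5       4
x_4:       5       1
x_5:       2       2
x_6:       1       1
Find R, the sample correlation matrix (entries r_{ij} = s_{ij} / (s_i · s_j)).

Step 1 — column means:
  mean(X_1) = (8 + 1 + 5 + 5 + 2 + 1) / 6 = 22/6 = 3.6667
  mean(X_2) = (3 + 6 + 4 + 1 + 2 + 1) / 6 = 17/6 = 2.8333

Step 2 — sample variances and covariances s[i,j] = (1/(n-1)) · Σ_k (x_{k,i} - mean_i) · (x_{k,j} - mean_j), with n-1 = 5:
  s[X_1,X_1] = ((4.3333)·(4.3333) + (-2.6667)·(-2.6667) + (1.3333)·(1.3333) + (1.3333)·(1.3333) + (-1.6667)·(-1.6667) + (-2.6667)·(-2.6667)) / 5 = 39.3333/5 = 7.8667
  s[X_1,X_2] = ((4.3333)·(0.1667) + (-2.6667)·(3.1667) + (1.3333)·(1.1667) + (1.3333)·(-1.8333) + (-1.6667)·(-0.8333) + (-2.6667)·(-1.8333)) / 5 = -2.3333/5 = -0.4667
  s[X_2,X_2] = ((0.1667)·(0.1667) + (3.1667)·(3.1667) + (1.1667)·(1.1667) + (-1.8333)·(-1.8333) + (-0.8333)·(-0.8333) + (-1.8333)·(-1.8333)) / 5 = 18.8333/5 = 3.7667
  Sample standard deviations s_i = √(s[i,i]):
  s(X_1) = √(7.8667) = 2.8048
  s(X_2) = √(3.7667) = 1.9408

Step 3 — r_{ij} = s_{ij} / (s_i · s_j):
  r[X_1,X_1] = 1 (diagonal).
  r[X_1,X_2] = -0.4667 / (2.8048 · 1.9408) = -0.4667 / 5.4434 = -0.0857
  r[X_2,X_2] = 1 (diagonal).

R is symmetric with unit diagonal. Assembling:

R = [[1, -0.0857],
 [-0.0857, 1]]


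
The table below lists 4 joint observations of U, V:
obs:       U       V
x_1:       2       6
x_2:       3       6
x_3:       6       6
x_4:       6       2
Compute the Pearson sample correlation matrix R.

Step 1 — column means:
  mean(U) = (2 + 3 + 6 + 6) / 4 = 17/4 = 4.25
  mean(V) = (6 + 6 + 6 + 2) / 4 = 20/4 = 5

Step 2 — sample variances and covariances s[i,j] = (1/(n-1)) · Σ_k (x_{k,i} - mean_i) · (x_{k,j} - mean_j), with n-1 = 3:
  s[U,U] = ((-2.25)·(-2.25) + (-1.25)·(-1.25) + (1.75)·(1.75) + (1.75)·(1.75)) / 3 = 12.75/3 = 4.25
  s[U,V] = ((-2.25)·(1) + (-1.25)·(1) + (1.75)·(1) + (1.75)·(-3)) / 3 = -7/3 = -2.3333
  s[V,V] = ((1)·(1) + (1)·(1) + (1)·(1) + (-3)·(-3)) / 3 = 12/3 = 4
  Sample standard deviations s_i = √(s[i,i]):
  s(U) = √(4.25) = 2.0616
  s(V) = √(4) = 2

Step 3 — r_{ij} = s_{ij} / (s_i · s_j):
  r[U,U] = 1 (diagonal).
  r[U,V] = -2.3333 / (2.0616 · 2) = -2.3333 / 4.1231 = -0.5659
  r[V,V] = 1 (diagonal).

R is symmetric with unit diagonal. Assembling:

R = [[1, -0.5659],
 [-0.5659, 1]]


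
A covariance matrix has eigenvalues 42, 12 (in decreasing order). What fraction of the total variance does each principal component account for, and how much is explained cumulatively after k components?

Step 1 — total variance = trace(Sigma) = Σ λ_i = 42 + 12 = 54.

Step 2 — fraction explained by component i = λ_i / Σ λ:
  PC1: 42/54 = 0.7778
  PC2: 12/54 = 0.2222

Step 3 — cumulative fraction after k components = (λ_1 + ... + λ_k) / Σ λ:
  k = 1: 42/54 = 0.7778
  k = 2: (42 + 12)/54 = 54/54 = 1

Summary (fraction, with percent):

explained: PC1 0.7778 (77.78%), PC2 0.2222 (22.22%);  cumulative: 0.7778, 1


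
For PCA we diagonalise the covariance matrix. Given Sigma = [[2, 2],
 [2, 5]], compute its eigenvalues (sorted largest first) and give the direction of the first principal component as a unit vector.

Step 1 — characteristic polynomial of 2×2 Sigma:
  det(Sigma - λI) = λ² - trace · λ + det = 0.
  trace = 2 + 5 = 7, det = 2·5 - (2)² = 6.
Step 2 — discriminant:
  Δ = trace² - 4·det = 49 - 24 = 25.
Step 3 — eigenvalues:
  λ = (trace ± √Δ)/2 = (7 ± 5)/2,
  λ_1 = 6,  λ_2 = 1.

Step 4 — unit eigenvector for λ_1: solve (Sigma - λ_1 I)v = 0. First row:
  (2 - 6)·v_x + (2)·v_y = 0, i.e. (-4)·v_x + (2)·v_y = 0,
  so v ∝ (b, λ_1 - a) = (2, 4) = u.
  ||u|| = √((2)² + (4)²) = √(20) ≈ 4.4721,
  v_1 = u/||u|| ≈ (0.4472, 0.8944) (||v_1|| = 1).

λ_1 = 6,  λ_2 = 1;  v_1 ≈ (0.4472, 0.8944)


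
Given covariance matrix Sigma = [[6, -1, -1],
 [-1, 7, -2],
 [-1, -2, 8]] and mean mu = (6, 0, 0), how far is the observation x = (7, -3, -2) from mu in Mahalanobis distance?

Step 1 — centre the observation: (x - mu) = (1, -3, -2).

Step 2 — invert Sigma (cofactor / det for 3×3, or solve directly):
  Sigma^{-1} = [[0.1775, 0.0341, 0.0307],
 [0.0341, 0.1604, 0.0444],
 [0.0307, 0.0444, 0.1399]].

Step 3 — form the quadratic (x - mu)^T · Sigma^{-1} · (x - mu):
  Sigma^{-1} · (x - mu) = (0.0137, -0.5358, -0.3823).
  (x - mu)^T · [Sigma^{-1} · (x - mu)] = (1)·(0.0137) + (-3)·(-0.5358) + (-2)·(-0.3823) = 2.3857.

Step 4 — take square root: d = √(2.3857) ≈ 1.5446.

d(x, mu) = √(2.3857) ≈ 1.5446


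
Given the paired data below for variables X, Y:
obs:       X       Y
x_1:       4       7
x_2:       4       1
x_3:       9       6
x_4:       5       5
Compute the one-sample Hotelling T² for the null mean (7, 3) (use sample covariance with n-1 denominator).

Step 1 — sample mean vector:
  mean(X) = (4 + 4 + 9 + 5) / 4 = 22/4 = 5.5
  mean(Y) = (7 + 1 + 6 + 5) / 4 = 19/4 = 4.75
  x̄ = (5.5, 4.75),  deviation x̄ - mu_0 = (5.5, 4.75) - (7, 3) = (-1.5, 1.75).

Step 2 — sample covariance matrix, S[i,j] = (1/(n-1)) · Σ_k (x_{k,i} - mean_i) · (x_{k,j} - mean_j), divisor n-1 = 3:
  S[X,X] = ((-1.5)·(-1.5) + (-1.5)·(-1.5) + (3.5)·(3.5) + (-0.5)·(-0.5)) / 3 = 17/3 = 5.6667
  S[X,Y] = ((-1.5)·(2.25) + (-1.5)·(-3.75) + (3.5)·(1.25) + (-0.5)·(0.25)) / 3 = 6.5/3 = 2.1667
  S[Y,Y] = ((2.25)·(2.25) + (-3.75)·(-3.75) + (1.25)·(1.25) + (0.25)·(0.25)) / 3 = 20.75/3 = 6.9167
  S = [[5.6667, 2.1667],
 [2.1667, 6.9167]].

Step 3 — invert S. det(S) = 5.6667·6.9167 - (2.1667)² = 34.5.
  S^{-1} = (1/det) · [[d, -b], [-b, a]] = [[0.2005, -0.0628],
 [-0.0628, 0.1643]].

Step 4 — quadratic form (x̄ - mu_0)^T · S^{-1} · (x̄ - mu_0):
  S^{-1} · (x̄ - mu_0) = (-0.4106, 0.3816),
  (x̄ - mu_0)^T · [...] = (-1.5)·(-0.4106) + (1.75)·(0.3816) = 1.2838.

Step 5 — scale by n: T² = 4 · 1.2838 = 5.1353.

T² ≈ 5.1353


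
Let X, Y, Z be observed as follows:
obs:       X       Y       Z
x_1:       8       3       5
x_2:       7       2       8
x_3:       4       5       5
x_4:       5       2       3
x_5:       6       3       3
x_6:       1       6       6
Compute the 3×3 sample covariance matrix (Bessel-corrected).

Step 1 — column means:
  mean(X) = (8 + 7 + 4 + 5 + 6 + 1) / 6 = 31/6 = 5.1667
  mean(Y) = (3 + 2 + 5 + 2 + 3 + 6) / 6 = 21/6 = 3.5
  mean(Z) = (5 + 8 + 5 + 3 + 3 + 6) / 6 = 30/6 = 5

Step 2 — sample covariance S[i,j] = (1/(n-1)) · Σ_k (x_{k,i} - mean_i) · (x_{k,j} - mean_j), with n-1 = 5.
  S[X,X] = ((2.8333)·(2.8333) + (1.8333)·(1.8333) + (-1.1667)·(-1.1667) + (-0.1667)·(-0.1667) + (0.8333)·(0.8333) + (-4.1667)·(-4.1667)) / 5 = 30.8333/5 = 6.1667
  S[X,Y] = ((2.8333)·(-0.5) + (1.8333)·(-1.5) + (-1.1667)·(1.5) + (-0.1667)·(-1.5) + (0.8333)·(-0.5) + (-4.1667)·(2.5)) / 5 = -16.5/5 = -3.3
  S[X,Z] = ((2.8333)·(0) + (1.8333)·(3) + (-1.1667)·(0) + (-0.1667)·(-2) + (0.8333)·(-2) + (-4.1667)·(1)) / 5 = 0/5 = 0
  S[Y,Y] = ((-0.5)·(-0.5) + (-1.5)·(-1.5) + (1.5)·(1.5) + (-1.5)·(-1.5) + (-0.5)·(-0.5) + (2.5)·(2.5)) / 5 = 13.5/5 = 2.7
  S[Y,Z] = ((-0.5)·(0) + (-1.5)·(3) + (1.5)·(0) + (-1.5)·(-2) + (-0.5)·(-2) + (2.5)·(1)) / 5 = 2/5 = 0.4
  S[Z,Z] = ((0)·(0) + (3)·(3) + (0)·(0) + (-2)·(-2) + (-2)·(-2) + (1)·(1)) / 5 = 18/5 = 3.6

S is symmetric (S[j,i] = S[i,j]). Assembling:

S = [[6.1667, -3.3, 0],
 [-3.3, 2.7, 0.4],
 [0, 0.4, 3.6]]


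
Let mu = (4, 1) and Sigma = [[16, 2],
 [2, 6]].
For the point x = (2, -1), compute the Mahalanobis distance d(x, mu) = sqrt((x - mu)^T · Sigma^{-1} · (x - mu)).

Step 1 — centre the observation: (x - mu) = (-2, -2).

Step 2 — invert Sigma. det(Sigma) = 16·6 - (2)² = 92.
  Sigma^{-1} = (1/det) · [[d, -b], [-b, a]] = [[0.0652, -0.0217],
 [-0.0217, 0.1739]].

Step 3 — form the quadratic (x - mu)^T · Sigma^{-1} · (x - mu):
  Sigma^{-1} · (x - mu) = (-0.087, -0.3043).
  (x - mu)^T · [Sigma^{-1} · (x - mu)] = (-2)·(-0.087) + (-2)·(-0.3043) = 0.7826.

Step 4 — take square root: d = √(0.7826) ≈ 0.8847.

d(x, mu) = √(0.7826) ≈ 0.8847


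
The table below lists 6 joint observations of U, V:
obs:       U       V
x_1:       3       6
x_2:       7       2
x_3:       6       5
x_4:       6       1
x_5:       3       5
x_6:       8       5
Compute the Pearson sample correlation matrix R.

Step 1 — column means:
  mean(U) = (3 + 7 + 6 + 6 + 3 + 8) / 6 = 33/6 = 5.5
  mean(V) = (6 + 2 + 5 + 1 + 5 + 5) / 6 = 24/6 = 4

Step 2 — sample variances and covariances s[i,j] = (1/(n-1)) · Σ_k (x_{k,i} - mean_i) · (x_{k,j} - mean_j), with n-1 = 5:
  s[U,U] = ((-2.5)·(-2.5) + (1.5)·(1.5) + (0.5)·(0.5) + (0.5)·(0.5) + (-2.5)·(-2.5) + (2.5)·(2.5)) / 5 = 21.5/5 = 4.3
  s[U,V] = ((-2.5)·(2) + (1.5)·(-2) + (0.5)·(1) + (0.5)·(-3) + (-2.5)·(1) + (2.5)·(1)) / 5 = -9/5 = -1.8
  s[V,V] = ((2)·(2) + (-2)·(-2) + (1)·(1) + (-3)·(-3) + (1)·(1) + (1)·(1)) / 5 = 20/5 = 4
  Sample standard deviations s_i = √(s[i,i]):
  s(U) = √(4.3) = 2.0736
  s(V) = √(4) = 2

Step 3 — r_{ij} = s_{ij} / (s_i · s_j):
  r[U,U] = 1 (diagonal).
  r[U,V] = -1.8 / (2.0736 · 2) = -1.8 / 4.1473 = -0.434
  r[V,V] = 1 (diagonal).

R is symmetric with unit diagonal. Assembling:

R = [[1, -0.434],
 [-0.434, 1]]


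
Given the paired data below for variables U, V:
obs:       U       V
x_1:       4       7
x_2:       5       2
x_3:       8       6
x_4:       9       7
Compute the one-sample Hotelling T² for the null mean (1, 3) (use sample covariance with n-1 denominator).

Step 1 — sample mean vector:
  mean(U) = (4 + 5 + 8 + 9) / 4 = 26/4 = 6.5
  mean(V) = (7 + 2 + 6 + 7) / 4 = 22/4 = 5.5
  x̄ = (6.5, 5.5),  deviation x̄ - mu_0 = (6.5, 5.5) - (1, 3) = (5.5, 2.5).

Step 2 — sample covariance matrix, S[i,j] = (1/(n-1)) · Σ_k (x_{k,i} - mean_i) · (x_{k,j} - mean_j), divisor n-1 = 3:
  S[U,U] = ((-2.5)·(-2.5) + (-1.5)·(-1.5) + (1.5)·(1.5) + (2.5)·(2.5)) / 3 = 17/3 = 5.6667
  S[U,V] = ((-2.5)·(1.5) + (-1.5)·(-3.5) + (1.5)·(0.5) + (2.5)·(1.5)) / 3 = 6/3 = 2
  S[V,V] = ((1.5)·(1.5) + (-3.5)·(-3.5) + (0.5)·(0.5) + (1.5)·(1.5)) / 3 = 17/3 = 5.6667
  S = [[5.6667, 2],
 [2, 5.6667]].

Step 3 — invert S. det(S) = 5.6667·5.6667 - (2)² = 28.1111.
  S^{-1} = (1/det) · [[d, -b], [-b, a]] = [[0.2016, -0.0711],
 [-0.0711, 0.2016]].

Step 4 — quadratic form (x̄ - mu_0)^T · S^{-1} · (x̄ - mu_0):
  S^{-1} · (x̄ - mu_0) = (0.9308, 0.1126),
  (x̄ - mu_0)^T · [...] = (5.5)·(0.9308) + (2.5)·(0.1126) = 5.4012.

Step 5 — scale by n: T² = 4 · 5.4012 = 21.6047.

T² ≈ 21.6047


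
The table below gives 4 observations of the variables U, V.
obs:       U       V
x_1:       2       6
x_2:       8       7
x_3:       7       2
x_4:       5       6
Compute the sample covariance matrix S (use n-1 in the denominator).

Step 1 — column means:
  mean(U) = (2 + 8 + 7 + 5) / 4 = 22/4 = 5.5
  mean(V) = (6 + 7 + 2 + 6) / 4 = 21/4 = 5.25

Step 2 — sample covariance S[i,j] = (1/(n-1)) · Σ_k (x_{k,i} - mean_i) · (x_{k,j} - mean_j), with n-1 = 3.
  S[U,U] = ((-3.5)·(-3.5) + (2.5)·(2.5) + (1.5)·(1.5) + (-0.5)·(-0.5)) / 3 = 21/3 = 7
  S[U,V] = ((-3.5)·(0.75) + (2.5)·(1.75) + (1.5)·(-3.25) + (-0.5)·(0.75)) / 3 = -3.5/3 = -1.1667
  S[V,V] = ((0.75)·(0.75) + (1.75)·(1.75) + (-3.25)·(-3.25) + (0.75)·(0.75)) / 3 = 14.75/3 = 4.9167

S is symmetric (S[j,i] = S[i,j]). Assembling:

S = [[7, -1.1667],
 [-1.1667, 4.9167]]


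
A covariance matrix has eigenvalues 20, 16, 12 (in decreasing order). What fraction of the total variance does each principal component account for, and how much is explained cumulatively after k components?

Step 1 — total variance = trace(Sigma) = Σ λ_i = 20 + 16 + 12 = 48.

Step 2 — fraction explained by component i = λ_i / Σ λ:
  PC1: 20/48 = 0.4167
  PC2: 16/48 = 0.3333
  PC3: 12/48 = 0.25

Step 3 — cumulative fraction after k components = (λ_1 + ... + λ_k) / Σ λ:
  k = 1: 20/48 = 0.4167
  k = 2: (20 + 16)/48 = 36/48 = 0.75
  k = 3: (20 + 16 + 12)/48 = 48/48 = 1

Summary (fraction, with percent):

explained: PC1 0.4167 (41.67%), PC2 0.3333 (33.33%), PC3 0.25 (25%);  cumulative: 0.4167, 0.75, 1


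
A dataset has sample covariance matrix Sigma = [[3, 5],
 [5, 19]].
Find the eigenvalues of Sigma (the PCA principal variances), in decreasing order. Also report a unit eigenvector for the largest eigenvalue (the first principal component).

Step 1 — characteristic polynomial of 2×2 Sigma:
  det(Sigma - λI) = λ² - trace · λ + det = 0.
  trace = 3 + 19 = 22, det = 3·19 - (5)² = 32.
Step 2 — discriminant:
  Δ = trace² - 4·det = 484 - 128 = 356.
Step 3 — eigenvalues:
  λ = (trace ± √Δ)/2 = (22 ± 18.868)/2,
  λ_1 = 20.434,  λ_2 = 1.566.

Step 4 — unit eigenvector for λ_1: solve (Sigma - λ_1 I)v = 0. First row:
  (3 - 20.434)·v_x + (5)·v_y = 0, i.e. (-17.434)·v_x + (5)·v_y = 0,
  so v ∝ (b, λ_1 - a) = (5, 17.434) = u.
  ||u|| = √((5)² + (17.434)²) = √(328.9437) ≈ 18.1368,
  v_1 = u/||u|| ≈ (0.2757, 0.9612) (||v_1|| = 1).

λ_1 = 20.434,  λ_2 = 1.566;  v_1 ≈ (0.2757, 0.9612)


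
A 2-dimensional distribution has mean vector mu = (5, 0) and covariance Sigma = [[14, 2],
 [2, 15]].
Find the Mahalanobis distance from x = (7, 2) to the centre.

Step 1 — centre the observation: (x - mu) = (2, 2).

Step 2 — invert Sigma. det(Sigma) = 14·15 - (2)² = 206.
  Sigma^{-1} = (1/det) · [[d, -b], [-b, a]] = [[0.0728, -0.0097],
 [-0.0097, 0.068]].

Step 3 — form the quadratic (x - mu)^T · Sigma^{-1} · (x - mu):
  Sigma^{-1} · (x - mu) = (0.1262, 0.1165).
  (x - mu)^T · [Sigma^{-1} · (x - mu)] = (2)·(0.1262) + (2)·(0.1165) = 0.4854.

Step 4 — take square root: d = √(0.4854) ≈ 0.6967.

d(x, mu) = √(0.4854) ≈ 0.6967


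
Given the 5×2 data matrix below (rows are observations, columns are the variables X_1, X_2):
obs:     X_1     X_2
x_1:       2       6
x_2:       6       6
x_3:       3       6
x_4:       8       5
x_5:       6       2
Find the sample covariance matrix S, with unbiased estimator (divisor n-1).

Step 1 — column means:
  mean(X_1) = (2 + 6 + 3 + 8 + 6) / 5 = 25/5 = 5
  mean(X_2) = (6 + 6 + 6 + 5 + 2) / 5 = 25/5 = 5

Step 2 — sample covariance S[i,j] = (1/(n-1)) · Σ_k (x_{k,i} - mean_i) · (x_{k,j} - mean_j), with n-1 = 4.
  S[X_1,X_1] = ((-3)·(-3) + (1)·(1) + (-2)·(-2) + (3)·(3) + (1)·(1)) / 4 = 24/4 = 6
  S[X_1,X_2] = ((-3)·(1) + (1)·(1) + (-2)·(1) + (3)·(0) + (1)·(-3)) / 4 = -7/4 = -1.75
  S[X_2,X_2] = ((1)·(1) + (1)·(1) + (1)·(1) + (0)·(0) + (-3)·(-3)) / 4 = 12/4 = 3

S is symmetric (S[j,i] = S[i,j]). Assembling:

S = [[6, -1.75],
 [-1.75, 3]]


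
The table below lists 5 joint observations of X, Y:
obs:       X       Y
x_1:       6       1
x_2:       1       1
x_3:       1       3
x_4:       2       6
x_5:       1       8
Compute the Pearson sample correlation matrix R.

Step 1 — column means:
  mean(X) = (6 + 1 + 1 + 2 + 1) / 5 = 11/5 = 2.2
  mean(Y) = (1 + 1 + 3 + 6 + 8) / 5 = 19/5 = 3.8

Step 2 — sample variances and covariances s[i,j] = (1/(n-1)) · Σ_k (x_{k,i} - mean_i) · (x_{k,j} - mean_j), with n-1 = 4:
  s[X,X] = ((3.8)·(3.8) + (-1.2)·(-1.2) + (-1.2)·(-1.2) + (-0.2)·(-0.2) + (-1.2)·(-1.2)) / 4 = 18.8/4 = 4.7
  s[X,Y] = ((3.8)·(-2.8) + (-1.2)·(-2.8) + (-1.2)·(-0.8) + (-0.2)·(2.2) + (-1.2)·(4.2)) / 4 = -11.8/4 = -2.95
  s[Y,Y] = ((-2.8)·(-2.8) + (-2.8)·(-2.8) + (-0.8)·(-0.8) + (2.2)·(2.2) + (4.2)·(4.2)) / 4 = 38.8/4 = 9.7
  Sample standard deviations s_i = √(s[i,i]):
  s(X) = √(4.7) = 2.1679
  s(Y) = √(9.7) = 3.1145

Step 3 — r_{ij} = s_{ij} / (s_i · s_j):
  r[X,X] = 1 (diagonal).
  r[X,Y] = -2.95 / (2.1679 · 3.1145) = -2.95 / 6.752 = -0.4369
  r[Y,Y] = 1 (diagonal).

R is symmetric with unit diagonal. Assembling:

R = [[1, -0.4369],
 [-0.4369, 1]]


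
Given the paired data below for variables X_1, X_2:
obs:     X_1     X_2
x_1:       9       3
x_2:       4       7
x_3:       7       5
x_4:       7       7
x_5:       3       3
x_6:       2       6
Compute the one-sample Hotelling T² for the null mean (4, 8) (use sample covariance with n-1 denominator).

Step 1 — sample mean vector:
  mean(X_1) = (9 + 4 + 7 + 7 + 3 + 2) / 6 = 32/6 = 5.3333
  mean(X_2) = (3 + 7 + 5 + 7 + 3 + 6) / 6 = 31/6 = 5.1667
  x̄ = (5.3333, 5.1667),  deviation x̄ - mu_0 = (5.3333, 5.1667) - (4, 8) = (1.3333, -2.8333).

Step 2 — sample covariance matrix, S[i,j] = (1/(n-1)) · Σ_k (x_{k,i} - mean_i) · (x_{k,j} - mean_j), divisor n-1 = 5:
  S[X_1,X_1] = ((3.6667)·(3.6667) + (-1.3333)·(-1.3333) + (1.6667)·(1.6667) + (1.6667)·(1.6667) + (-2.3333)·(-2.3333) + (-3.3333)·(-3.3333)) / 5 = 37.3333/5 = 7.4667
  S[X_1,X_2] = ((3.6667)·(-2.1667) + (-1.3333)·(1.8333) + (1.6667)·(-0.1667) + (1.6667)·(1.8333) + (-2.3333)·(-2.1667) + (-3.3333)·(0.8333)) / 5 = -5.3333/5 = -1.0667
  S[X_2,X_2] = ((-2.1667)·(-2.1667) + (1.8333)·(1.8333) + (-0.1667)·(-0.1667) + (1.8333)·(1.8333) + (-2.1667)·(-2.1667) + (0.8333)·(0.8333)) / 5 = 16.8333/5 = 3.3667
  S = [[7.4667, -1.0667],
 [-1.0667, 3.3667]].

Step 3 — invert S. det(S) = 7.4667·3.3667 - (-1.0667)² = 24.
  S^{-1} = (1/det) · [[d, -b], [-b, a]] = [[0.1403, 0.0444],
 [0.0444, 0.3111]].

Step 4 — quadratic form (x̄ - mu_0)^T · S^{-1} · (x̄ - mu_0):
  S^{-1} · (x̄ - mu_0) = (0.0611, -0.8222),
  (x̄ - mu_0)^T · [...] = (1.3333)·(0.0611) + (-2.8333)·(-0.8222) = 2.4111.

Step 5 — scale by n: T² = 6 · 2.4111 = 14.4667.

T² ≈ 14.4667
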